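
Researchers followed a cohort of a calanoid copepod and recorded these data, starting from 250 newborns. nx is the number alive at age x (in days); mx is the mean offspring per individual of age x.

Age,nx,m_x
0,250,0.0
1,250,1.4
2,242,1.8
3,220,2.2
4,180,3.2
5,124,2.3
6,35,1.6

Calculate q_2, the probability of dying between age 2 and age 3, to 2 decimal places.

lx = nx/n0 = nx/250: 1, 1, 0.968, 0.88, 0.72, 0.496, 0.14
q_2 = (l_2 − l_3) / l_2 = (0.968 − 0.88) / 0.968
     = 0.088 / 0.968 = 0.090909… → 0.09

0.09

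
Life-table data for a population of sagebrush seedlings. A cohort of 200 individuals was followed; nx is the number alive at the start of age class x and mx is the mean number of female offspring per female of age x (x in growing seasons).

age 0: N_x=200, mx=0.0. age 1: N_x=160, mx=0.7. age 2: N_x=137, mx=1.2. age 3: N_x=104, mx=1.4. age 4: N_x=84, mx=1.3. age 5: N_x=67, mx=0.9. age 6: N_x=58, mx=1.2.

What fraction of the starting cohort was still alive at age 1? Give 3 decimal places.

0.800

l_1 = n_1/n_0 = 160/200 = 0.8 → 0.800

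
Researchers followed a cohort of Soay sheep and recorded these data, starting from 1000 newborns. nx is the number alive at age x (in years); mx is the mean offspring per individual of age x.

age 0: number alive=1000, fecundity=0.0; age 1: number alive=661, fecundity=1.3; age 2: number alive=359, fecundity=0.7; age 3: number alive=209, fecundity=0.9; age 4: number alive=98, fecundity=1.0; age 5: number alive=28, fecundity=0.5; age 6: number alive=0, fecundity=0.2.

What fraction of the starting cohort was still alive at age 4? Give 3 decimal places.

l_4 = n_4/n_0 = 98/1000 = 0.098 → 0.098

0.098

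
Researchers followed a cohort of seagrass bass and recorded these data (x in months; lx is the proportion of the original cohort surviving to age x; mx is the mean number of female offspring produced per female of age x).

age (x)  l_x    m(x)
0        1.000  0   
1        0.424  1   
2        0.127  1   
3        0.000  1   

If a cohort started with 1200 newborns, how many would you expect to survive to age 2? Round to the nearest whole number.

Expected survivors = N0 · l_2 = 1200 × 0.127 = 152.4 → 152

152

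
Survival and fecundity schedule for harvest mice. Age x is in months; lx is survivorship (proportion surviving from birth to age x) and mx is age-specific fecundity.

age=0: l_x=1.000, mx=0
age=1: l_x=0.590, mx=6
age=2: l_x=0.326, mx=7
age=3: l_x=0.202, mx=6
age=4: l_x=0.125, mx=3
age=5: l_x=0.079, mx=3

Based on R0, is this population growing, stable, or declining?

growing

R0 = Σ lx·mx = 0 + 3.54 + 2.282 + 1.212 + 0.375 + 0.237 = 7.646
R0 > 1, so the population is growing.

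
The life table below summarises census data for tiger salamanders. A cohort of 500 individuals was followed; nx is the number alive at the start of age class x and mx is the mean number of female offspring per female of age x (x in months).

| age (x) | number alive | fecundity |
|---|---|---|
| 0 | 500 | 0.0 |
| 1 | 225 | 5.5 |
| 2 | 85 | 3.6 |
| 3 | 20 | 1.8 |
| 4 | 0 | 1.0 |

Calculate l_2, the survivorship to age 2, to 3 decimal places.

0.170

l_2 = n_2/n_0 = 85/500 = 0.17 → 0.170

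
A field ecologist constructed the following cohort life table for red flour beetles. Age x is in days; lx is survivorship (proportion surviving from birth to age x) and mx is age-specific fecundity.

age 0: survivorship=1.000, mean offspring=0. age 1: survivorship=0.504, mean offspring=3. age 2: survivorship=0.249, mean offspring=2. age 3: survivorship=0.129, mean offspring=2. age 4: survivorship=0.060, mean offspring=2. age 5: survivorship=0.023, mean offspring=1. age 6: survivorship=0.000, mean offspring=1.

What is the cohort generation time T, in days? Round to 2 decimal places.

1.61

lx·mx: 0, 1.512, 0.498, 0.258, 0.12, 0.023, 0 → R0 = 2.411
x·lx·mx: 0, 1.512, 0.996, 0.774, 0.48, 0.115, 0 → Σ = 3.877
T = 3.877 / 2.411 = 1.608046… → 1.61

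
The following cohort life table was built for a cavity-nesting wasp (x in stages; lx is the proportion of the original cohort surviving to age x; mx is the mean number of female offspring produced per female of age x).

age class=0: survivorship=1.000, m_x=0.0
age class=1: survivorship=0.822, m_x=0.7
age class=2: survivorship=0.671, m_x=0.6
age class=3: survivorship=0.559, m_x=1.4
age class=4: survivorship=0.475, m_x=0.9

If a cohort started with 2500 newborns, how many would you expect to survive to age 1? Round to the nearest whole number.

Expected survivors = N0 · l_1 = 2500 × 0.822 = 2055 → 2055

2055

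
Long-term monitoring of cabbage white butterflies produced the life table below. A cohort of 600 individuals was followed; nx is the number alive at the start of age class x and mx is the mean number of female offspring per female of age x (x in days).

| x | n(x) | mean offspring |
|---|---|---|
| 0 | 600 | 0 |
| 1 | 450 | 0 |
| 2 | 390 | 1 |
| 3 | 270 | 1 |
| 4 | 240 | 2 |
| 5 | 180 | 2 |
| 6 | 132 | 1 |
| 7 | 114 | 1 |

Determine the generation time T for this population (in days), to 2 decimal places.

3.95

lx = nx/n0 = nx/600: 1, 0.75, 0.65, 0.45, 0.4, 0.3, 0.22, 0.19
lx·mx: 0, 0, 0.65, 0.45, 0.8, 0.6, 0.22, 0.19 → R0 = 2.91
x·lx·mx: 0, 0, 1.3, 1.35, 3.2, 3, 1.32, 1.33 → Σ = 11.5
T = 11.5 / 2.91 = 3.95189… → 3.95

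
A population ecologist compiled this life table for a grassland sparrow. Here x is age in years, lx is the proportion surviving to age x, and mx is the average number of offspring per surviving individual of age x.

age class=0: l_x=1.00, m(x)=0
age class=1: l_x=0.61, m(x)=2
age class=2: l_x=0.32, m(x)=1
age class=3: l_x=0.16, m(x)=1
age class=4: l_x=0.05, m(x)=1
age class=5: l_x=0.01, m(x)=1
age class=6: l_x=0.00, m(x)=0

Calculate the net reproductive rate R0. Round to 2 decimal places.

lx·mx by age: 0, 1.22, 0.32, 0.16, 0.05, 0.01, 0
R0 = Σ lx·mx = 1.76 → 1.76

1.76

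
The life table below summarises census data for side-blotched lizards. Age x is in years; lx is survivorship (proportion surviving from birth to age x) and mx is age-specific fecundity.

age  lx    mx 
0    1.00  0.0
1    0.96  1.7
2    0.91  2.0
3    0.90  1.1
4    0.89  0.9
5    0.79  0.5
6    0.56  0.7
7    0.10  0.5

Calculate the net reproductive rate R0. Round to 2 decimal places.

6.08

lx·mx by age: 0, 1.632, 1.82, 0.99, 0.801, 0.395, 0.392, 0.05
R0 = Σ lx·mx = 6.08 → 6.08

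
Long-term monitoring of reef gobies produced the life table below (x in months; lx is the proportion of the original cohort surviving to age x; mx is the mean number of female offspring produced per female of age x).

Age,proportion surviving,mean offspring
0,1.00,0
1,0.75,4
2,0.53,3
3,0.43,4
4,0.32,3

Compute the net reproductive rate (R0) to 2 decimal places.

7.27

lx·mx by age: 0, 3, 1.59, 1.72, 0.96
R0 = Σ lx·mx = 7.27 → 7.27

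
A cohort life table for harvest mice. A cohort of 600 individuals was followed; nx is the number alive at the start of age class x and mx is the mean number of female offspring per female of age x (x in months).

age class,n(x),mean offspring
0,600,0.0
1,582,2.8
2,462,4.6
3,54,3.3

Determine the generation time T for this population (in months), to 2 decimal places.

lx = nx/n0 = nx/600: 1, 0.97, 0.77, 0.09
lx·mx: 0, 2.716, 3.542, 0.297 → R0 = 6.555
x·lx·mx: 0, 2.716, 7.084, 0.891 → Σ = 10.691
T = 10.691 / 6.555 = 1.630969… → 1.63

1.63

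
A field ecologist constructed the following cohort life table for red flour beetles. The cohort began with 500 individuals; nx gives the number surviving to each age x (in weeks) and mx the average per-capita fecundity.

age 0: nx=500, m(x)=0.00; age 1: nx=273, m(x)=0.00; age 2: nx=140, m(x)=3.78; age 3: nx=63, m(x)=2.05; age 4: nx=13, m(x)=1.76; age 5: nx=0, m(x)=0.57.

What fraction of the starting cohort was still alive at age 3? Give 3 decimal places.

0.126

l_3 = n_3/n_0 = 63/500 = 0.126 → 0.126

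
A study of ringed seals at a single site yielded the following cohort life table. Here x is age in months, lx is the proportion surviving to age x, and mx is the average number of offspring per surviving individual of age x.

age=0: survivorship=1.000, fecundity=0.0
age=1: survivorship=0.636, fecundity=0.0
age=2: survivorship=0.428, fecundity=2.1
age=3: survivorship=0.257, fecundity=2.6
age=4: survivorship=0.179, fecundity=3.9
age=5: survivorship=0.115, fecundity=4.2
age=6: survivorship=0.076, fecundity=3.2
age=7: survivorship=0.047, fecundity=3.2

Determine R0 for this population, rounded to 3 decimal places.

lx·mx by age: 0, 0, 0.8988, 0.6682, 0.6981, 0.483, 0.2432, 0.1504
R0 = Σ lx·mx = 3.1417 → 3.142

3.142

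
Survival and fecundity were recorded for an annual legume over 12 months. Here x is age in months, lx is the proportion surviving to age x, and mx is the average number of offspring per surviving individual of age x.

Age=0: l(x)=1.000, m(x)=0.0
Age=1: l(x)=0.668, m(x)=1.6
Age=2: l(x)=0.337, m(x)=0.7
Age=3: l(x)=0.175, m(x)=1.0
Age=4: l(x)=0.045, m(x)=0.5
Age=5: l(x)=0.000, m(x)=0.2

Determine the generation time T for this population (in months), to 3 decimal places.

lx·mx: 0, 1.0688, 0.2359, 0.175, 0.0225, 0 → R0 = 1.5022
x·lx·mx: 0, 1.0688, 0.4718, 0.525, 0.09, 0 → Σ = 2.1556
T = 2.1556 / 1.5022 = 1.434962… → 1.435

1.435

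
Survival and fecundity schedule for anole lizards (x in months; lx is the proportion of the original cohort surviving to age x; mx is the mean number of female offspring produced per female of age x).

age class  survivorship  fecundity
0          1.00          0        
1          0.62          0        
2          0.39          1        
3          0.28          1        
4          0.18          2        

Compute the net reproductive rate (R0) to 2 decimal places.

1.03

lx·mx by age: 0, 0, 0.39, 0.28, 0.36
R0 = Σ lx·mx = 1.03 → 1.03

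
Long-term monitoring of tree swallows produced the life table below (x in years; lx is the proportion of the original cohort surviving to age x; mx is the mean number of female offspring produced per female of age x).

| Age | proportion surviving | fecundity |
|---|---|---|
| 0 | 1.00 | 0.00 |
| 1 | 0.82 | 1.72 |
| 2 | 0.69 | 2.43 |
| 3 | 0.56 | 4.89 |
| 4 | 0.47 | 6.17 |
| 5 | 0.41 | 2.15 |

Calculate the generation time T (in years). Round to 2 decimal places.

3.02

lx·mx: 0, 1.4104, 1.6767, 2.7384, 2.8999, 0.8815 → R0 = 9.6069
x·lx·mx: 0, 1.4104, 3.3534, 8.2152, 11.5996, 4.4075 → Σ = 28.9861
T = 28.9861 / 9.6069 = 3.017217… → 3.02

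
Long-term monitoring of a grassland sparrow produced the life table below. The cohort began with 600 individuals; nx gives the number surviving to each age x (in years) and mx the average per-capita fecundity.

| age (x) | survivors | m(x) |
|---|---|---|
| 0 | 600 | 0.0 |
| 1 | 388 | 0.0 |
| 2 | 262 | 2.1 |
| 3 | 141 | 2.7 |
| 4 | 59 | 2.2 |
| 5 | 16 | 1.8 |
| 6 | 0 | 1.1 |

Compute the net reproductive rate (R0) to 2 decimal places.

lx = nx/n0 = nx/600: 1, 0.64667…, 0.43667…, 0.235, 0.09833…, 0.02667…, 0
lx·mx by age: 0, 0, 0.917…, 0.6345, 0.216333…, 0.048…, 0
R0 = Σ lx·mx = 1.815833… → 1.82

1.82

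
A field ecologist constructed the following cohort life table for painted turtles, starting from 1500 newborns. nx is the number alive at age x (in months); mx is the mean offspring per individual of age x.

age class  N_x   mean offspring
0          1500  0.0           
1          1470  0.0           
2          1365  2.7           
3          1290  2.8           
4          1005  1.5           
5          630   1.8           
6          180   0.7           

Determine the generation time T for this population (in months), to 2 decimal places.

lx = nx/n0 = nx/1500: 1, 0.98, 0.91, 0.86, 0.67, 0.42, 0.12
lx·mx: 0, 0, 2.457, 2.408, 1.005, 0.756, 0.084 → R0 = 6.71
x·lx·mx: 0, 0, 4.914, 7.224, 4.02, 3.78, 0.504 → Σ = 20.442
T = 20.442 / 6.71 = 3.046498… → 3.05

3.05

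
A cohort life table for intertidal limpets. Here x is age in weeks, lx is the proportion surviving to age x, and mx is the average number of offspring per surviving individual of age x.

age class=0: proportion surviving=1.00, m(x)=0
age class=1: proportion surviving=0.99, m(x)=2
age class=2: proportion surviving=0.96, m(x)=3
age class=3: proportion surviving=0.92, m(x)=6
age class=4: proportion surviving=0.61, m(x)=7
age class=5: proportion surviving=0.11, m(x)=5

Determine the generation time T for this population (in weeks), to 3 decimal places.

lx·mx: 0, 1.98, 2.88, 5.52, 4.27, 0.55 → R0 = 15.2
x·lx·mx: 0, 1.98, 5.76, 16.56, 17.08, 2.75 → Σ = 44.13
T = 44.13 / 15.2 = 2.903289… → 2.903

2.903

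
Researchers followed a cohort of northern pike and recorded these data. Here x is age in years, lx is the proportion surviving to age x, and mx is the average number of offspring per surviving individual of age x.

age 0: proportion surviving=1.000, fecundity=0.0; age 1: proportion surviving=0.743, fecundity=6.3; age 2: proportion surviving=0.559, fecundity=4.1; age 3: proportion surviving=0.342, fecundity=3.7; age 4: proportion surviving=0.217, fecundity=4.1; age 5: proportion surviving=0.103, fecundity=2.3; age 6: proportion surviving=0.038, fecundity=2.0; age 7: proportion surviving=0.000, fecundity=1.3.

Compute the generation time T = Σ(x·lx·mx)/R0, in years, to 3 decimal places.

1.934

lx·mx: 0, 4.6809, 2.2919, 1.2654, 0.8897, 0.2369, 0.076, 0 → R0 = 9.4408
x·lx·mx: 0, 4.6809, 4.5838, 3.7962, 3.5588, 1.1845, 0.456, 0 → Σ = 18.2602
T = 18.2602 / 9.4408 = 1.934179… → 1.934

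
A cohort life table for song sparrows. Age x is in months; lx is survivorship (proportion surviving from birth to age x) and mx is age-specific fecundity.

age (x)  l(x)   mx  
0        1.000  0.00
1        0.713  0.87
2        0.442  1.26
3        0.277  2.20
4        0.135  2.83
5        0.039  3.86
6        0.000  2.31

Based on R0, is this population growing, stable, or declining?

growing

R0 = Σ lx·mx = 0 + 0.62031 + 0.55692 + 0.6094 + 0.38205 + 0.15054 + 0 = 2.31922
R0 > 1, so the population is growing.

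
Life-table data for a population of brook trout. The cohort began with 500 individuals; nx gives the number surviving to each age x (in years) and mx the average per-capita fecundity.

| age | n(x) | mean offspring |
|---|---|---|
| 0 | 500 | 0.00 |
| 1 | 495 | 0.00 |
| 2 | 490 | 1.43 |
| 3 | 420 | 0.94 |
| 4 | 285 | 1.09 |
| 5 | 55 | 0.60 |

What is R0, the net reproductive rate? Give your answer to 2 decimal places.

lx = nx/n0 = nx/500: 1, 0.99, 0.98, 0.84, 0.57, 0.11
lx·mx by age: 0, 0, 1.4014, 0.7896, 0.6213, 0.066
R0 = Σ lx·mx = 2.8783 → 2.88

2.88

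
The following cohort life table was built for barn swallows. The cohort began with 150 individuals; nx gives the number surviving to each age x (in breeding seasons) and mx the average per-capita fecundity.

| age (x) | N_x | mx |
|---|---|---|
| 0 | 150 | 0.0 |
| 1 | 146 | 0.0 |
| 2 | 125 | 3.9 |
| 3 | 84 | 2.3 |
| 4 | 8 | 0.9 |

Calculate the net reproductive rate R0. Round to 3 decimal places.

lx = nx/n0 = nx/150: 1, 0.97333…, 0.83333…, 0.56, 0.05333…
lx·mx by age: 0, 0, 3.25…, 1.288, 0.048…
R0 = Σ lx·mx = 4.586… → 4.586

4.586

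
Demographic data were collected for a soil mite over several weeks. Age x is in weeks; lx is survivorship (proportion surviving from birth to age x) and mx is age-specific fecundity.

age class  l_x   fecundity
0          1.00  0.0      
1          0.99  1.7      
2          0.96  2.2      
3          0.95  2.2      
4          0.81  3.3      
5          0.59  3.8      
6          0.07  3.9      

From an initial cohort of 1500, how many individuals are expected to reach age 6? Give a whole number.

Expected survivors = N0 · l_6 = 1500 × 0.07 = 105 → 105

105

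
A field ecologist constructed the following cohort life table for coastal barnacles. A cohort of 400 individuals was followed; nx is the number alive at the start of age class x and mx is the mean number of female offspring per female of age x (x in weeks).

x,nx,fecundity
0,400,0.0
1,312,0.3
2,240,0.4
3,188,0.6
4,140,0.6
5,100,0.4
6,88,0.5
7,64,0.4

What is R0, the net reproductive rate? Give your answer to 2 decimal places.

1.24

lx = nx/n0 = nx/400: 1, 0.78, 0.6, 0.47, 0.35, 0.25, 0.22, 0.16
lx·mx by age: 0, 0.234, 0.24, 0.282, 0.21, 0.1, 0.11, 0.064
R0 = Σ lx·mx = 1.24 → 1.24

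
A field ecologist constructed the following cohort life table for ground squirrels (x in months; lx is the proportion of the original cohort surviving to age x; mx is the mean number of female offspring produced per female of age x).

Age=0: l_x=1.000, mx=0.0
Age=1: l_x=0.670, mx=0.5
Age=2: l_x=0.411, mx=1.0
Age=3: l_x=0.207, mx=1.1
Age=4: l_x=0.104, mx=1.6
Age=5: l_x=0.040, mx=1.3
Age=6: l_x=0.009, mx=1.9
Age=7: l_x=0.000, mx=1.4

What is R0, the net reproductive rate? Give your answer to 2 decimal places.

1.21

lx·mx by age: 0, 0.335, 0.411, 0.2277, 0.1664, 0.052, 0.0171, 0
R0 = Σ lx·mx = 1.2092 → 1.21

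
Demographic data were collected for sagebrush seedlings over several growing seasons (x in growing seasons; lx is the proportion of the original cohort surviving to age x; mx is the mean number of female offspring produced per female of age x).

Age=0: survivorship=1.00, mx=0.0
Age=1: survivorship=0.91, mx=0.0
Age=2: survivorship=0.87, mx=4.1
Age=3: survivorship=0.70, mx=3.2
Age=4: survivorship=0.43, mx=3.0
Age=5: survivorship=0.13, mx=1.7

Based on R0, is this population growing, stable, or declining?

R0 = Σ lx·mx = 0 + 0 + 3.567 + 2.24 + 1.29 + 0.221 = 7.318
R0 > 1, so the population is growing.

growing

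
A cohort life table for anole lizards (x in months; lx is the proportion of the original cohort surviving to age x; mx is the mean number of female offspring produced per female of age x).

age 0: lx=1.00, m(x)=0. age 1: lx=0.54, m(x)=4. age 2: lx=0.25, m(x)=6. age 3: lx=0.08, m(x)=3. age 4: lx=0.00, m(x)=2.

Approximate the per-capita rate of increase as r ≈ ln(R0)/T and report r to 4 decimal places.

0.9027

R0 = Σ lx·mx = 0 + 2.16 + 1.5 + 0.24 + 0 = 3.9
Σ x·lx·mx = 5.88; T = 5.88/3.9 = 1.50769…
r ≈ ln(R0)/T = ln(3.9)/1.50769… = 0.902689… → 0.9027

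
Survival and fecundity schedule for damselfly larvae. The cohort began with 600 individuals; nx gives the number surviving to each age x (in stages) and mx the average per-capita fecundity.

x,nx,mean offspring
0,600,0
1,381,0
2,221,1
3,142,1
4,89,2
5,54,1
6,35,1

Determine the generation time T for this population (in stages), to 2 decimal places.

lx = nx/n0 = nx/600: 1, 0.635, 0.36833…, 0.23667…, 0.14833…, 0.09, 0.05833…
lx·mx: 0, 0, 0.368333…, 0.236667…, 0.296667…, 0.09, 0.058333… → R0 = 1.05…
x·lx·mx: 0, 0, 0.736667…, 0.71…, 1.186667…, 0.45, 0.35… → Σ = 3.433333…
T = 3.433333… / 1.05… = 3.269841… → 3.27

3.27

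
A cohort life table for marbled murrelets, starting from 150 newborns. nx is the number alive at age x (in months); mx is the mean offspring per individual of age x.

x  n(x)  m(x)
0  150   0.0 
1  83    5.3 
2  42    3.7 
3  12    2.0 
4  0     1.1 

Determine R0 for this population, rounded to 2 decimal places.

lx = nx/n0 = nx/150: 1, 0.55333…, 0.28, 0.08, 0
lx·mx by age: 0, 2.932667…, 1.036, 0.16, 0
R0 = Σ lx·mx = 4.128667… → 4.13

4.13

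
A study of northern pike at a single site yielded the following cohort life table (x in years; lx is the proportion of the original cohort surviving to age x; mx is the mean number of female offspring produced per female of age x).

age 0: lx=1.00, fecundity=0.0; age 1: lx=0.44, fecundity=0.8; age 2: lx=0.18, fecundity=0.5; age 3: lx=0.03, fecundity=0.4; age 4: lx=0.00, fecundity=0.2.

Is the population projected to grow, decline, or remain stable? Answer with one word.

declining

R0 = Σ lx·mx = 0 + 0.352 + 0.09 + 0.012 + 0 = 0.454
R0 < 1, so the population is declining.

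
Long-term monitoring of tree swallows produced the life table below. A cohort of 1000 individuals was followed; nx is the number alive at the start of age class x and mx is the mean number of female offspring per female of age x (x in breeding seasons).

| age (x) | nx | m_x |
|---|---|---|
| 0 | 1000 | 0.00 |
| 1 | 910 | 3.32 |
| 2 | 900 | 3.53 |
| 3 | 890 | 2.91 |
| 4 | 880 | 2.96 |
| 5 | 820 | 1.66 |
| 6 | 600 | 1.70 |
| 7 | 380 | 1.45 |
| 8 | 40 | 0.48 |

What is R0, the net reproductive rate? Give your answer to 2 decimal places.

14.34

lx = nx/n0 = nx/1000: 1, 0.91, 0.9, 0.89, 0.88, 0.82, 0.6, 0.38, 0.04
lx·mx by age: 0, 3.0212, 3.177, 2.5899, 2.6048, 1.3612, 1.02, 0.551, 0.0192
R0 = Σ lx·mx = 14.3443 → 14.34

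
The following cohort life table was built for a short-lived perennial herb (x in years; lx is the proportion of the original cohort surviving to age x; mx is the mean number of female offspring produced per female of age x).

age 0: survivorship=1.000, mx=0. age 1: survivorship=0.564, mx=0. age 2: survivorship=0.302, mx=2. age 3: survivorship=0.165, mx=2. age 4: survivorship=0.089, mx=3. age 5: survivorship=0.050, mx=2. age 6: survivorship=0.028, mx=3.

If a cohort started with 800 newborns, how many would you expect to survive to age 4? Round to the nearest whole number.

Expected survivors = N0 · l_4 = 800 × 0.089 = 71.2 → 71

71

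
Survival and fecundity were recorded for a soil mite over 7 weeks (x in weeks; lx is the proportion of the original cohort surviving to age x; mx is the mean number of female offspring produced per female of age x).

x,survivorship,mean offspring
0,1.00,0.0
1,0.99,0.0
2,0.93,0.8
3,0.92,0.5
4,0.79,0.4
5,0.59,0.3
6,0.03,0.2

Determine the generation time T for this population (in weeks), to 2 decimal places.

2.97

lx·mx: 0, 0, 0.744, 0.46, 0.316, 0.177, 0.006 → R0 = 1.703
x·lx·mx: 0, 0, 1.488, 1.38, 1.264, 0.885, 0.036 → Σ = 5.053
T = 5.053 / 1.703 = 2.967117… → 2.97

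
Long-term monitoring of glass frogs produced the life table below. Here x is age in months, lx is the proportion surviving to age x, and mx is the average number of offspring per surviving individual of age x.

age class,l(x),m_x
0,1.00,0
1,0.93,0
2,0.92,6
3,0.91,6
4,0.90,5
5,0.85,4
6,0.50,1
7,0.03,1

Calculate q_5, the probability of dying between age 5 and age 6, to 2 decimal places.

0.41

q_5 = (l_5 − l_6) / l_5 = (0.85 − 0.5) / 0.85
     = 0.35 / 0.85 = 0.411765… → 0.41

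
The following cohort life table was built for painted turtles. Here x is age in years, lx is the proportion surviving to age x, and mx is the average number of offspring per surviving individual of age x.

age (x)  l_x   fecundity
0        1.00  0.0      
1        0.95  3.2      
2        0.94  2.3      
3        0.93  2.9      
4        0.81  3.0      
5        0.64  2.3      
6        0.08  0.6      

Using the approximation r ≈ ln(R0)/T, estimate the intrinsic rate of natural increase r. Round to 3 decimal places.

R0 = Σ lx·mx = 0 + 3.04 + 2.162 + 2.697 + 2.43 + 1.472 + 0.048 = 11.849
Σ x·lx·mx = 32.823; T = 32.823/11.849 = 2.77011…
r ≈ ln(R0)/T = ln(11.849)/2.77011… = 0.89247… → 0.892

0.892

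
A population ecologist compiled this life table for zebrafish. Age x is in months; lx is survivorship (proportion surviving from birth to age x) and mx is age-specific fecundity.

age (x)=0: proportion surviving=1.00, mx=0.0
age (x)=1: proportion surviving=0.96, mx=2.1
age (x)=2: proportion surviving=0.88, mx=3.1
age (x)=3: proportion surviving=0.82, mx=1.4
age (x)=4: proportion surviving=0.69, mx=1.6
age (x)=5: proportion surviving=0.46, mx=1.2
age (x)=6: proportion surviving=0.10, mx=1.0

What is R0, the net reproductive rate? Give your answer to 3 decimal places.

7.648

lx·mx by age: 0, 2.016, 2.728, 1.148, 1.104, 0.552, 0.1
R0 = Σ lx·mx = 7.648 → 7.648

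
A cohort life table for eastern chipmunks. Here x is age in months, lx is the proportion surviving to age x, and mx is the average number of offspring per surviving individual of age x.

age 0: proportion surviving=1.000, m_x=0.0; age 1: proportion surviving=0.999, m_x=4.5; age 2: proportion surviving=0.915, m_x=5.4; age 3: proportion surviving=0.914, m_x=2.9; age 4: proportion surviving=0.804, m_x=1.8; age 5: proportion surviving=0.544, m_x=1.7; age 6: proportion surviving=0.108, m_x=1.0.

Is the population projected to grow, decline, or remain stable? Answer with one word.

growing

R0 = Σ lx·mx = 0 + 4.4955 + 4.941 + 2.6506 + 1.4472 + 0.9248 + 0.108 = 14.5671
R0 > 1, so the population is growing.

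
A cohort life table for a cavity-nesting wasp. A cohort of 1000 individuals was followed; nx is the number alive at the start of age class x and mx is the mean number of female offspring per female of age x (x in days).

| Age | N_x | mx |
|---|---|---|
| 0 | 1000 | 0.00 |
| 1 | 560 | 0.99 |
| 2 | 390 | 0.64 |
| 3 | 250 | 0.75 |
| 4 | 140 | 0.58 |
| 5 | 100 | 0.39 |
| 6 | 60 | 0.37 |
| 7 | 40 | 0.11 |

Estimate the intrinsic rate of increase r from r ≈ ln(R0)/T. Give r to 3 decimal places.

lx = nx/n0 = nx/1000: 1, 0.56, 0.39, 0.25, 0.14, 0.1, 0.06, 0.04
R0 = Σ lx·mx = 0 + 0.5544 + 0.2496 + 0.1875 + 0.0812 + 0.039 + 0.0222 + 0.0044 = 1.1383
Σ x·lx·mx = 2.2999; T = 2.2999/1.1383 = 2.02047…
r ≈ ln(R0)/T = ln(1.1383)/2.02047… = 0.06411… → 0.064

0.064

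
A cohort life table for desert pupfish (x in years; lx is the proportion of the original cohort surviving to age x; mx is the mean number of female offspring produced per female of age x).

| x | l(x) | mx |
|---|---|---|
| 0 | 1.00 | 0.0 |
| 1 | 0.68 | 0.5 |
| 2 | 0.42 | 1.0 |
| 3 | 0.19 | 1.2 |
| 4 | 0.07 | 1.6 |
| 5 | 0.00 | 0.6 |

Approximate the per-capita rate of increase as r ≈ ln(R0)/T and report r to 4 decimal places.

R0 = Σ lx·mx = 0 + 0.34 + 0.42 + 0.228 + 0.112 + 0 = 1.1
Σ x·lx·mx = 2.312; T = 2.312/1.1 = 2.10182…
r ≈ ln(R0)/T = ln(1.1)/2.10182… = 0.045347… → 0.0453

0.0453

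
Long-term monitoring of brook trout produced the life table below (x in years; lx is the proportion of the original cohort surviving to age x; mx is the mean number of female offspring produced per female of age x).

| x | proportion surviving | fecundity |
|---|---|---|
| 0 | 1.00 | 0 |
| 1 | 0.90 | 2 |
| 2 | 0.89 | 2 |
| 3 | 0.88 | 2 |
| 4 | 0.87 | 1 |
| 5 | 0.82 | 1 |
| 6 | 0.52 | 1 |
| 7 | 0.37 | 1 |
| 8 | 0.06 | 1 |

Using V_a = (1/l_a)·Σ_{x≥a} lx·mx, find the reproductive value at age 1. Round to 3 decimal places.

8.867

lx·mx for x ≥ 1: 1.8, 1.78, 1.76, 0.87, 0.82, 0.52, 0.37, 0.06 → sum = 7.98
V_1 = 7.98 / l_1 = 7.98 / 0.9 = 8.866667… → 8.867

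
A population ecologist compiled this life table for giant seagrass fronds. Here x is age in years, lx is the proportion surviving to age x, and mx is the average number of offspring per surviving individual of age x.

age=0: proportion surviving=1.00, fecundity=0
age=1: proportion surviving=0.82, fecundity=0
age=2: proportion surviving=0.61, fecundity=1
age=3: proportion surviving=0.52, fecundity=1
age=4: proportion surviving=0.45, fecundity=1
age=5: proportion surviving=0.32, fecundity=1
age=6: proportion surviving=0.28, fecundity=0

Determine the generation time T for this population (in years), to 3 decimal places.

3.253

lx·mx: 0, 0, 0.61, 0.52, 0.45, 0.32, 0 → R0 = 1.9
x·lx·mx: 0, 0, 1.22, 1.56, 1.8, 1.6, 0 → Σ = 6.18
T = 6.18 / 1.9 = 3.252632… → 3.253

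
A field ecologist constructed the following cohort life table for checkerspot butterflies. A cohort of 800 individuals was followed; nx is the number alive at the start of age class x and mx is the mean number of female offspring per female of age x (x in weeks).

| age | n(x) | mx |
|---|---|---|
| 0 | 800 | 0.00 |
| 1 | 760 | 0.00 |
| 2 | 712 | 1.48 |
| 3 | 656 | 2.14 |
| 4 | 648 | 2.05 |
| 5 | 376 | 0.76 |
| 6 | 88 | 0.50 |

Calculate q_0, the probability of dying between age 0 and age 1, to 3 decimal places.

0.050

lx = nx/n0 = nx/800: 1, 0.95, 0.89, 0.82, 0.81, 0.47, 0.11
q_0 = (l_0 − l_1) / l_0 = (1 − 0.95) / 1
     = 0.05 / 1 = 0.05 → 0.050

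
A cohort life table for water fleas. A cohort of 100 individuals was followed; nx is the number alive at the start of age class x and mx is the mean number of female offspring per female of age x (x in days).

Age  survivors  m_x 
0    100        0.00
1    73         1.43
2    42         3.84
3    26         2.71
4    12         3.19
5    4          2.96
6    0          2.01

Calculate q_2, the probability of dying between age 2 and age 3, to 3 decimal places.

0.381

lx = nx/n0 = nx/100: 1, 0.73, 0.42, 0.26, 0.12, 0.04, 0
q_2 = (l_2 − l_3) / l_2 = (0.42 − 0.26) / 0.42
     = 0.16 / 0.42 = 0.380952… → 0.381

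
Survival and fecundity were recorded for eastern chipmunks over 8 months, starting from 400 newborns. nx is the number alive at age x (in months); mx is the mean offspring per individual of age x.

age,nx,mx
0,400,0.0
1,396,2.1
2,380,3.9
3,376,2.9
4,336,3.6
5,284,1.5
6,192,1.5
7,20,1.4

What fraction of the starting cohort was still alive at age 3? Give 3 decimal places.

l_3 = n_3/n_0 = 376/400 = 0.94 → 0.940

0.940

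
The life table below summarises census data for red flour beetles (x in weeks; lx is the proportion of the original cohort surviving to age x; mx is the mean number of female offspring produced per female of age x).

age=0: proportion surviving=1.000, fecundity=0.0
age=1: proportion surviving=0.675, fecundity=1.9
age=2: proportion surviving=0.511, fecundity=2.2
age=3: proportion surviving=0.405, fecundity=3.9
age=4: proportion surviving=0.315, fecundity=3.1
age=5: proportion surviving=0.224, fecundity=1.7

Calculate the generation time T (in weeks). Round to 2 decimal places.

lx·mx: 0, 1.2825, 1.1242, 1.5795, 0.9765, 0.3808 → R0 = 5.3435
x·lx·mx: 0, 1.2825, 2.2484, 4.7385, 3.906, 1.904 → Σ = 14.0794
T = 14.0794 / 5.3435 = 2.634865… → 2.63

2.63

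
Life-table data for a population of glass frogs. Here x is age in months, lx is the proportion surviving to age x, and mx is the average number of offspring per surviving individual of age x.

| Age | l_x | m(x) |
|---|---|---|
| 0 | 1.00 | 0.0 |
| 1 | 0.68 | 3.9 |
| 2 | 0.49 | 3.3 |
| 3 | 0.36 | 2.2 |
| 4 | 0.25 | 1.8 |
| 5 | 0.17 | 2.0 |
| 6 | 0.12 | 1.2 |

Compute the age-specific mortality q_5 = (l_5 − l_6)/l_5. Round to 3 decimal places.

0.294

q_5 = (l_5 − l_6) / l_5 = (0.17 − 0.12) / 0.17
     = 0.05 / 0.17 = 0.294118… → 0.294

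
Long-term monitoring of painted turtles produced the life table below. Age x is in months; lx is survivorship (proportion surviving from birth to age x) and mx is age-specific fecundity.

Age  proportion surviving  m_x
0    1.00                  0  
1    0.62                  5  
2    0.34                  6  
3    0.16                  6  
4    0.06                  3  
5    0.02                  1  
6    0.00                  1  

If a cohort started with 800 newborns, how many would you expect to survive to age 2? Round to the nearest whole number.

272

Expected survivors = N0 · l_2 = 800 × 0.34 = 272 → 272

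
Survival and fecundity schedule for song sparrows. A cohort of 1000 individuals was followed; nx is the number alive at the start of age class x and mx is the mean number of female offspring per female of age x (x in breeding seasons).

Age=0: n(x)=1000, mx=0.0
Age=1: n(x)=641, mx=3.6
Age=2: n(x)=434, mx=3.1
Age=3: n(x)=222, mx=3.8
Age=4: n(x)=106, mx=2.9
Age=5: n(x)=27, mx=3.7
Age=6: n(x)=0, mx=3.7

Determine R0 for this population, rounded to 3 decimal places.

4.904

lx = nx/n0 = nx/1000: 1, 0.641, 0.434, 0.222, 0.106, 0.027, 0
lx·mx by age: 0, 2.3076, 1.3454, 0.8436, 0.3074, 0.0999, 0
R0 = Σ lx·mx = 4.9039 → 4.904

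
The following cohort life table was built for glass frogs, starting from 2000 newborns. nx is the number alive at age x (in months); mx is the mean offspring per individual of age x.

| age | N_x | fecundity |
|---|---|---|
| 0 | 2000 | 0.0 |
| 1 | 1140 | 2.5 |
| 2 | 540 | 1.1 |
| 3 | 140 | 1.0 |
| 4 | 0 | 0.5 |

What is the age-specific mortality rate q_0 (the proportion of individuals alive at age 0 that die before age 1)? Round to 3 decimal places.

lx = nx/n0 = nx/2000: 1, 0.57, 0.27, 0.07, 0
q_0 = (l_0 − l_1) / l_0 = (1 − 0.57) / 1
     = 0.43 / 1 = 0.43 → 0.430

0.430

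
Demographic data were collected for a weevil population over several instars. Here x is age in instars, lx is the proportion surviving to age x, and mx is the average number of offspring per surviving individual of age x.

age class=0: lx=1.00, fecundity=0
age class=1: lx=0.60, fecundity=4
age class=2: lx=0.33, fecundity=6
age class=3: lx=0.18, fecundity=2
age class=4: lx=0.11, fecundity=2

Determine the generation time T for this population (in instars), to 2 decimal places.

lx·mx: 0, 2.4, 1.98, 0.36, 0.22 → R0 = 4.96
x·lx·mx: 0, 2.4, 3.96, 1.08, 0.88 → Σ = 8.32
T = 8.32 / 4.96 = 1.677419… → 1.68

1.68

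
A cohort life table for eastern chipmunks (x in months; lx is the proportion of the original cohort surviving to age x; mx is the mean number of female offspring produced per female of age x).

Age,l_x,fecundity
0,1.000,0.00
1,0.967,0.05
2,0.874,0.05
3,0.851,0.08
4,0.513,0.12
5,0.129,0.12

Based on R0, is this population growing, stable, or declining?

R0 = Σ lx·mx = 0 + 0.04835 + 0.0437 + 0.06808 + 0.06156 + 0.01548 = 0.23717
R0 < 1, so the population is declining.

declining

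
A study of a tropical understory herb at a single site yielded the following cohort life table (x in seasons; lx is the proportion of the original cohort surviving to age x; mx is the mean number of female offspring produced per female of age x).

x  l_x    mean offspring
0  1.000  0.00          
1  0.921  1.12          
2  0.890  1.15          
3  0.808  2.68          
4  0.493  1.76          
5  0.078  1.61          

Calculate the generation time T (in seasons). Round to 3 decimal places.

lx·mx: 0, 1.03152, 1.0235, 2.16544, 0.86768, 0.12558 → R0 = 5.21372
x·lx·mx: 0, 1.03152, 2.047, 6.49632, 3.47072, 0.6279 → Σ = 13.67346
T = 13.67346 / 5.21372 = 2.622592… → 2.623

2.623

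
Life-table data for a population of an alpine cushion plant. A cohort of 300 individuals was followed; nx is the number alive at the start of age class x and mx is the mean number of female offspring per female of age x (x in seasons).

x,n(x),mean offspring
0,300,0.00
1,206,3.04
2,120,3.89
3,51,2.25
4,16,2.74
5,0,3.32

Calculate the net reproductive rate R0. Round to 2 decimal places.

lx = nx/n0 = nx/300: 1, 0.68667…, 0.4, 0.17, 0.05333…, 0
lx·mx by age: 0, 2.087467…, 1.556, 0.3825, 0.146133…, 0
R0 = Σ lx·mx = 4.1721… → 4.17

4.17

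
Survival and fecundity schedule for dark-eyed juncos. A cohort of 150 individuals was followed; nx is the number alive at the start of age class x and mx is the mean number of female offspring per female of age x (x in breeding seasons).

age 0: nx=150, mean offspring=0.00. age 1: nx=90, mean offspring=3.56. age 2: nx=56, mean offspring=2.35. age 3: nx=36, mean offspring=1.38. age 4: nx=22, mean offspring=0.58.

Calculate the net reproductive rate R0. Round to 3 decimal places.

lx = nx/n0 = nx/150: 1, 0.6, 0.37333…, 0.24, 0.14667…
lx·mx by age: 0, 2.136, 0.877333…, 0.3312, 0.085067…
R0 = Σ lx·mx = 3.4296… → 3.430

3.430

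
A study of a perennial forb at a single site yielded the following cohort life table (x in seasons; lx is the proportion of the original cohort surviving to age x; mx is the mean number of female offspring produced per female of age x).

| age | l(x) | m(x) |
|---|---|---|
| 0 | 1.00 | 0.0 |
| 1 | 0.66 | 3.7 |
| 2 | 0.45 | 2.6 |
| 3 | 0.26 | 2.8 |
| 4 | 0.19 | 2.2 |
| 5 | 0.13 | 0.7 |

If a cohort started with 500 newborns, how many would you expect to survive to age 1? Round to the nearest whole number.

330

Expected survivors = N0 · l_1 = 500 × 0.66 = 330 → 330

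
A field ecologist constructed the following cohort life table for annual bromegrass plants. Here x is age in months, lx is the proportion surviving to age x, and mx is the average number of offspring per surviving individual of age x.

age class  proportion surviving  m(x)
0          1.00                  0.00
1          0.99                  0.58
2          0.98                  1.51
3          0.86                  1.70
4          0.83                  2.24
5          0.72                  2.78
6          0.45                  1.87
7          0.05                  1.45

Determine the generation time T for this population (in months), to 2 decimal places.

lx·mx: 0, 0.5742, 1.4798, 1.462, 1.8592, 2.0016, 0.8415, 0.0725 → R0 = 8.2908
x·lx·mx: 0, 0.5742, 2.9596, 4.386, 7.4368, 10.008, 5.049, 0.5075 → Σ = 30.9211
T = 30.9211 / 8.2908 = 3.729568… → 3.73

3.73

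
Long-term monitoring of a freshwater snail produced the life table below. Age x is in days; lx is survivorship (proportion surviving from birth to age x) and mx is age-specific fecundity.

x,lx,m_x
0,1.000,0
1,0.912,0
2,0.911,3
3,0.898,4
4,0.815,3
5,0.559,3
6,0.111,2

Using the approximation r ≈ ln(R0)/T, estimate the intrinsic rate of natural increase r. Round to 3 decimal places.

R0 = Σ lx·mx = 0 + 0 + 2.733 + 3.592 + 2.445 + 1.677 + 0.222 = 10.669
Σ x·lx·mx = 35.739; T = 35.739/10.669 = 3.3498…
r ≈ ln(R0)/T = ln(10.669)/3.3498… = 0.70671… → 0.707

0.707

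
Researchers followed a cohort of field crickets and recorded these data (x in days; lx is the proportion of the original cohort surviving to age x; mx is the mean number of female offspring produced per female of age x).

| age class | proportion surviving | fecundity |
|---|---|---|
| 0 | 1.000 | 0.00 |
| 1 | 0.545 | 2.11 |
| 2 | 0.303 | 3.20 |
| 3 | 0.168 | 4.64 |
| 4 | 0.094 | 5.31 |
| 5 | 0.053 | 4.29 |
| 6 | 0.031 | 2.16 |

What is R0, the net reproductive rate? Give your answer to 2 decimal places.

lx·mx by age: 0, 1.14995, 0.9696, 0.77952, 0.49914, 0.22737, 0.06696
R0 = Σ lx·mx = 3.69254 → 3.69

3.69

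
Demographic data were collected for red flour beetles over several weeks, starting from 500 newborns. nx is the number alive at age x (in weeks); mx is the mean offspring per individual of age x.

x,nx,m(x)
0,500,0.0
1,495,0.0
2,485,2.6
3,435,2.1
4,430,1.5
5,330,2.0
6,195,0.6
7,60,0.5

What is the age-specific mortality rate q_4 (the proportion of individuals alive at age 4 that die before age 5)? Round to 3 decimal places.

lx = nx/n0 = nx/500: 1, 0.99, 0.97, 0.87, 0.86, 0.66, 0.39, 0.12
q_4 = (l_4 − l_5) / l_4 = (0.86 − 0.66) / 0.86
     = 0.2 / 0.86 = 0.232558… → 0.233

0.233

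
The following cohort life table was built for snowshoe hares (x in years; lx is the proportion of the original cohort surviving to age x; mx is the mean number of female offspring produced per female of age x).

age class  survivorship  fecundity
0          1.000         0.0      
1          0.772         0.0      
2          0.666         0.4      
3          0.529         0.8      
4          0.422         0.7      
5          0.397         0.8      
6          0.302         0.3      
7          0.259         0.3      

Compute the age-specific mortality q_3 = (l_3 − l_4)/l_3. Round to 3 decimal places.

0.202

q_3 = (l_3 − l_4) / l_3 = (0.529 − 0.422) / 0.529
     = 0.107 / 0.529 = 0.202268… → 0.202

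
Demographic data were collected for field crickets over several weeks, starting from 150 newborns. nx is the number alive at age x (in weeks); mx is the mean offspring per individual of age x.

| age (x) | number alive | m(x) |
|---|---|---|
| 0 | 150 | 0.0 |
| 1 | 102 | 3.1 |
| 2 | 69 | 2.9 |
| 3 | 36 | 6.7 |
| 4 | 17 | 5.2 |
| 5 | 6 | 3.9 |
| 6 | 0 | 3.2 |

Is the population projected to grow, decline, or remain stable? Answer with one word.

growing

lx = nx/n0 = nx/150: 1, 0.68, 0.46, 0.24, 0.11333…, 0.04, 0
R0 = Σ lx·mx = 0 + 2.108 + 1.334 + 1.608 + 0.589333… + 0.156 + 0 = 5.795333…
R0 > 1, so the population is growing.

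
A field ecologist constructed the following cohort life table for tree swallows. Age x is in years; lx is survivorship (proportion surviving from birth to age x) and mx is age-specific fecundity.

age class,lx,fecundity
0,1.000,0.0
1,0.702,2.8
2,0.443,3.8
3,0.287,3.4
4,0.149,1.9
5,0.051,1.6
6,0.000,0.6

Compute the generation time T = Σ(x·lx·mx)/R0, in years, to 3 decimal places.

lx·mx: 0, 1.9656, 1.6834, 0.9758, 0.2831, 0.0816, 0 → R0 = 4.9895
x·lx·mx: 0, 1.9656, 3.3668, 2.9274, 1.1324, 0.408, 0 → Σ = 9.8002
T = 9.8002 / 4.9895 = 1.964165… → 1.964

1.964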